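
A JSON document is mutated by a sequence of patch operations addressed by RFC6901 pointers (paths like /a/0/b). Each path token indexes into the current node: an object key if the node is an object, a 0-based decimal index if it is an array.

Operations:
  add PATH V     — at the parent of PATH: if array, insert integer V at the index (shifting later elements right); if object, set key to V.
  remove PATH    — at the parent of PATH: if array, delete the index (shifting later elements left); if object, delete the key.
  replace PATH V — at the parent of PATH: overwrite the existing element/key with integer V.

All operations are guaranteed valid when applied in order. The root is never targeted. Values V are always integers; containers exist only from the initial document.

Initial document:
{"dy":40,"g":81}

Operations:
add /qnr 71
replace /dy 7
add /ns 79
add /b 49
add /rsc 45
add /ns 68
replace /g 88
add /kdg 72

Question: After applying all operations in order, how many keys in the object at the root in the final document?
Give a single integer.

After op 1 (add /qnr 71): {"dy":40,"g":81,"qnr":71}
After op 2 (replace /dy 7): {"dy":7,"g":81,"qnr":71}
After op 3 (add /ns 79): {"dy":7,"g":81,"ns":79,"qnr":71}
After op 4 (add /b 49): {"b":49,"dy":7,"g":81,"ns":79,"qnr":71}
After op 5 (add /rsc 45): {"b":49,"dy":7,"g":81,"ns":79,"qnr":71,"rsc":45}
After op 6 (add /ns 68): {"b":49,"dy":7,"g":81,"ns":68,"qnr":71,"rsc":45}
After op 7 (replace /g 88): {"b":49,"dy":7,"g":88,"ns":68,"qnr":71,"rsc":45}
After op 8 (add /kdg 72): {"b":49,"dy":7,"g":88,"kdg":72,"ns":68,"qnr":71,"rsc":45}
Size at the root: 7

Answer: 7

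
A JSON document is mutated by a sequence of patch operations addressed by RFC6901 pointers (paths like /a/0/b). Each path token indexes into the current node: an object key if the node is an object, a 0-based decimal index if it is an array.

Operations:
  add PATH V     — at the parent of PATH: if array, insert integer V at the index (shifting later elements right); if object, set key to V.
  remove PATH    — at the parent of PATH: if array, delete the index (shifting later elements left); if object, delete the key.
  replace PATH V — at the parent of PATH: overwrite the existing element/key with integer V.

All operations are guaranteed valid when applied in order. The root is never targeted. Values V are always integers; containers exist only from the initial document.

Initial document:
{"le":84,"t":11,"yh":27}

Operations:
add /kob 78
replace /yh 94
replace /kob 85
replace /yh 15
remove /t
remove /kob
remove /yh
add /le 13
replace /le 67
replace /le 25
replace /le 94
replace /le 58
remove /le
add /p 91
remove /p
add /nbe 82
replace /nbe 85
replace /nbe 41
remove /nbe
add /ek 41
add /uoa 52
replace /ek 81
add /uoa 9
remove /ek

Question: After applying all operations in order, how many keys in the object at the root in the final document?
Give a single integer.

Answer: 1

Derivation:
After op 1 (add /kob 78): {"kob":78,"le":84,"t":11,"yh":27}
After op 2 (replace /yh 94): {"kob":78,"le":84,"t":11,"yh":94}
After op 3 (replace /kob 85): {"kob":85,"le":84,"t":11,"yh":94}
After op 4 (replace /yh 15): {"kob":85,"le":84,"t":11,"yh":15}
After op 5 (remove /t): {"kob":85,"le":84,"yh":15}
After op 6 (remove /kob): {"le":84,"yh":15}
After op 7 (remove /yh): {"le":84}
After op 8 (add /le 13): {"le":13}
After op 9 (replace /le 67): {"le":67}
After op 10 (replace /le 25): {"le":25}
After op 11 (replace /le 94): {"le":94}
After op 12 (replace /le 58): {"le":58}
After op 13 (remove /le): {}
After op 14 (add /p 91): {"p":91}
After op 15 (remove /p): {}
After op 16 (add /nbe 82): {"nbe":82}
After op 17 (replace /nbe 85): {"nbe":85}
After op 18 (replace /nbe 41): {"nbe":41}
After op 19 (remove /nbe): {}
After op 20 (add /ek 41): {"ek":41}
After op 21 (add /uoa 52): {"ek":41,"uoa":52}
After op 22 (replace /ek 81): {"ek":81,"uoa":52}
After op 23 (add /uoa 9): {"ek":81,"uoa":9}
After op 24 (remove /ek): {"uoa":9}
Size at the root: 1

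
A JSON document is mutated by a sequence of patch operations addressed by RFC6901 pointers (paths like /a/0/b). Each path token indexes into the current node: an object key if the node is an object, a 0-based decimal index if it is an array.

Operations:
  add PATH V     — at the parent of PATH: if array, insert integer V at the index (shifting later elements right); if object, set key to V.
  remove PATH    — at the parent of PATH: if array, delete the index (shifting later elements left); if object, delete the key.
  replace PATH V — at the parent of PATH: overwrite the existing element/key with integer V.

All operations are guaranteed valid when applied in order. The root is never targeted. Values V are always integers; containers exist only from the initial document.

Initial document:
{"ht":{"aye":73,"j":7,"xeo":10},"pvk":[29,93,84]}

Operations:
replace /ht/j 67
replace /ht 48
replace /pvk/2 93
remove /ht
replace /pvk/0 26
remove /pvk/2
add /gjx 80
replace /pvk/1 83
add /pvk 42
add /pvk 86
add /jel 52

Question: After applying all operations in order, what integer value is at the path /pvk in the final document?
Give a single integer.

Answer: 86

Derivation:
After op 1 (replace /ht/j 67): {"ht":{"aye":73,"j":67,"xeo":10},"pvk":[29,93,84]}
After op 2 (replace /ht 48): {"ht":48,"pvk":[29,93,84]}
After op 3 (replace /pvk/2 93): {"ht":48,"pvk":[29,93,93]}
After op 4 (remove /ht): {"pvk":[29,93,93]}
After op 5 (replace /pvk/0 26): {"pvk":[26,93,93]}
After op 6 (remove /pvk/2): {"pvk":[26,93]}
After op 7 (add /gjx 80): {"gjx":80,"pvk":[26,93]}
After op 8 (replace /pvk/1 83): {"gjx":80,"pvk":[26,83]}
After op 9 (add /pvk 42): {"gjx":80,"pvk":42}
After op 10 (add /pvk 86): {"gjx":80,"pvk":86}
After op 11 (add /jel 52): {"gjx":80,"jel":52,"pvk":86}
Value at /pvk: 86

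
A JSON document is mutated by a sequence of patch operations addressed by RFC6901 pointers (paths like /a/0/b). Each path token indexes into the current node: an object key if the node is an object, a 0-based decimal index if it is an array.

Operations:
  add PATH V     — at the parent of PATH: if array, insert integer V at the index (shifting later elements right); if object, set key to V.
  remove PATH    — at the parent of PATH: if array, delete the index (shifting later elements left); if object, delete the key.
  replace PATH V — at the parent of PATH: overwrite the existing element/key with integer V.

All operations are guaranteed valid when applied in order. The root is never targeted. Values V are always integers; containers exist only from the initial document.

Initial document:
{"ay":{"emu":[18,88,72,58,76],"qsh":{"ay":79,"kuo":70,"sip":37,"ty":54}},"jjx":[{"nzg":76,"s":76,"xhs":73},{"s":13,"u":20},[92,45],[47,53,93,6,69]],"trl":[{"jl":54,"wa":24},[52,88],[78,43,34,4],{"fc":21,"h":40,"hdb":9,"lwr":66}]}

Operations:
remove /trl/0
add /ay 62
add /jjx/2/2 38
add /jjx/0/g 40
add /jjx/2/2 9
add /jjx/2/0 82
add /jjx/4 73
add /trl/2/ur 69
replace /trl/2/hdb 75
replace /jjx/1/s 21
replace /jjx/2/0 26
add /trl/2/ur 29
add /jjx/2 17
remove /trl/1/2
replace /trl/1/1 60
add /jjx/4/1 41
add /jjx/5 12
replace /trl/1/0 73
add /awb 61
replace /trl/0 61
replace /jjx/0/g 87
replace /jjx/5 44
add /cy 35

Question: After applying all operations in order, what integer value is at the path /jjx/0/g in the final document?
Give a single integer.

Answer: 87

Derivation:
After op 1 (remove /trl/0): {"ay":{"emu":[18,88,72,58,76],"qsh":{"ay":79,"kuo":70,"sip":37,"ty":54}},"jjx":[{"nzg":76,"s":76,"xhs":73},{"s":13,"u":20},[92,45],[47,53,93,6,69]],"trl":[[52,88],[78,43,34,4],{"fc":21,"h":40,"hdb":9,"lwr":66}]}
After op 2 (add /ay 62): {"ay":62,"jjx":[{"nzg":76,"s":76,"xhs":73},{"s":13,"u":20},[92,45],[47,53,93,6,69]],"trl":[[52,88],[78,43,34,4],{"fc":21,"h":40,"hdb":9,"lwr":66}]}
After op 3 (add /jjx/2/2 38): {"ay":62,"jjx":[{"nzg":76,"s":76,"xhs":73},{"s":13,"u":20},[92,45,38],[47,53,93,6,69]],"trl":[[52,88],[78,43,34,4],{"fc":21,"h":40,"hdb":9,"lwr":66}]}
After op 4 (add /jjx/0/g 40): {"ay":62,"jjx":[{"g":40,"nzg":76,"s":76,"xhs":73},{"s":13,"u":20},[92,45,38],[47,53,93,6,69]],"trl":[[52,88],[78,43,34,4],{"fc":21,"h":40,"hdb":9,"lwr":66}]}
After op 5 (add /jjx/2/2 9): {"ay":62,"jjx":[{"g":40,"nzg":76,"s":76,"xhs":73},{"s":13,"u":20},[92,45,9,38],[47,53,93,6,69]],"trl":[[52,88],[78,43,34,4],{"fc":21,"h":40,"hdb":9,"lwr":66}]}
After op 6 (add /jjx/2/0 82): {"ay":62,"jjx":[{"g":40,"nzg":76,"s":76,"xhs":73},{"s":13,"u":20},[82,92,45,9,38],[47,53,93,6,69]],"trl":[[52,88],[78,43,34,4],{"fc":21,"h":40,"hdb":9,"lwr":66}]}
After op 7 (add /jjx/4 73): {"ay":62,"jjx":[{"g":40,"nzg":76,"s":76,"xhs":73},{"s":13,"u":20},[82,92,45,9,38],[47,53,93,6,69],73],"trl":[[52,88],[78,43,34,4],{"fc":21,"h":40,"hdb":9,"lwr":66}]}
After op 8 (add /trl/2/ur 69): {"ay":62,"jjx":[{"g":40,"nzg":76,"s":76,"xhs":73},{"s":13,"u":20},[82,92,45,9,38],[47,53,93,6,69],73],"trl":[[52,88],[78,43,34,4],{"fc":21,"h":40,"hdb":9,"lwr":66,"ur":69}]}
After op 9 (replace /trl/2/hdb 75): {"ay":62,"jjx":[{"g":40,"nzg":76,"s":76,"xhs":73},{"s":13,"u":20},[82,92,45,9,38],[47,53,93,6,69],73],"trl":[[52,88],[78,43,34,4],{"fc":21,"h":40,"hdb":75,"lwr":66,"ur":69}]}
After op 10 (replace /jjx/1/s 21): {"ay":62,"jjx":[{"g":40,"nzg":76,"s":76,"xhs":73},{"s":21,"u":20},[82,92,45,9,38],[47,53,93,6,69],73],"trl":[[52,88],[78,43,34,4],{"fc":21,"h":40,"hdb":75,"lwr":66,"ur":69}]}
After op 11 (replace /jjx/2/0 26): {"ay":62,"jjx":[{"g":40,"nzg":76,"s":76,"xhs":73},{"s":21,"u":20},[26,92,45,9,38],[47,53,93,6,69],73],"trl":[[52,88],[78,43,34,4],{"fc":21,"h":40,"hdb":75,"lwr":66,"ur":69}]}
After op 12 (add /trl/2/ur 29): {"ay":62,"jjx":[{"g":40,"nzg":76,"s":76,"xhs":73},{"s":21,"u":20},[26,92,45,9,38],[47,53,93,6,69],73],"trl":[[52,88],[78,43,34,4],{"fc":21,"h":40,"hdb":75,"lwr":66,"ur":29}]}
After op 13 (add /jjx/2 17): {"ay":62,"jjx":[{"g":40,"nzg":76,"s":76,"xhs":73},{"s":21,"u":20},17,[26,92,45,9,38],[47,53,93,6,69],73],"trl":[[52,88],[78,43,34,4],{"fc":21,"h":40,"hdb":75,"lwr":66,"ur":29}]}
After op 14 (remove /trl/1/2): {"ay":62,"jjx":[{"g":40,"nzg":76,"s":76,"xhs":73},{"s":21,"u":20},17,[26,92,45,9,38],[47,53,93,6,69],73],"trl":[[52,88],[78,43,4],{"fc":21,"h":40,"hdb":75,"lwr":66,"ur":29}]}
After op 15 (replace /trl/1/1 60): {"ay":62,"jjx":[{"g":40,"nzg":76,"s":76,"xhs":73},{"s":21,"u":20},17,[26,92,45,9,38],[47,53,93,6,69],73],"trl":[[52,88],[78,60,4],{"fc":21,"h":40,"hdb":75,"lwr":66,"ur":29}]}
After op 16 (add /jjx/4/1 41): {"ay":62,"jjx":[{"g":40,"nzg":76,"s":76,"xhs":73},{"s":21,"u":20},17,[26,92,45,9,38],[47,41,53,93,6,69],73],"trl":[[52,88],[78,60,4],{"fc":21,"h":40,"hdb":75,"lwr":66,"ur":29}]}
After op 17 (add /jjx/5 12): {"ay":62,"jjx":[{"g":40,"nzg":76,"s":76,"xhs":73},{"s":21,"u":20},17,[26,92,45,9,38],[47,41,53,93,6,69],12,73],"trl":[[52,88],[78,60,4],{"fc":21,"h":40,"hdb":75,"lwr":66,"ur":29}]}
After op 18 (replace /trl/1/0 73): {"ay":62,"jjx":[{"g":40,"nzg":76,"s":76,"xhs":73},{"s":21,"u":20},17,[26,92,45,9,38],[47,41,53,93,6,69],12,73],"trl":[[52,88],[73,60,4],{"fc":21,"h":40,"hdb":75,"lwr":66,"ur":29}]}
After op 19 (add /awb 61): {"awb":61,"ay":62,"jjx":[{"g":40,"nzg":76,"s":76,"xhs":73},{"s":21,"u":20},17,[26,92,45,9,38],[47,41,53,93,6,69],12,73],"trl":[[52,88],[73,60,4],{"fc":21,"h":40,"hdb":75,"lwr":66,"ur":29}]}
After op 20 (replace /trl/0 61): {"awb":61,"ay":62,"jjx":[{"g":40,"nzg":76,"s":76,"xhs":73},{"s":21,"u":20},17,[26,92,45,9,38],[47,41,53,93,6,69],12,73],"trl":[61,[73,60,4],{"fc":21,"h":40,"hdb":75,"lwr":66,"ur":29}]}
After op 21 (replace /jjx/0/g 87): {"awb":61,"ay":62,"jjx":[{"g":87,"nzg":76,"s":76,"xhs":73},{"s":21,"u":20},17,[26,92,45,9,38],[47,41,53,93,6,69],12,73],"trl":[61,[73,60,4],{"fc":21,"h":40,"hdb":75,"lwr":66,"ur":29}]}
After op 22 (replace /jjx/5 44): {"awb":61,"ay":62,"jjx":[{"g":87,"nzg":76,"s":76,"xhs":73},{"s":21,"u":20},17,[26,92,45,9,38],[47,41,53,93,6,69],44,73],"trl":[61,[73,60,4],{"fc":21,"h":40,"hdb":75,"lwr":66,"ur":29}]}
After op 23 (add /cy 35): {"awb":61,"ay":62,"cy":35,"jjx":[{"g":87,"nzg":76,"s":76,"xhs":73},{"s":21,"u":20},17,[26,92,45,9,38],[47,41,53,93,6,69],44,73],"trl":[61,[73,60,4],{"fc":21,"h":40,"hdb":75,"lwr":66,"ur":29}]}
Value at /jjx/0/g: 87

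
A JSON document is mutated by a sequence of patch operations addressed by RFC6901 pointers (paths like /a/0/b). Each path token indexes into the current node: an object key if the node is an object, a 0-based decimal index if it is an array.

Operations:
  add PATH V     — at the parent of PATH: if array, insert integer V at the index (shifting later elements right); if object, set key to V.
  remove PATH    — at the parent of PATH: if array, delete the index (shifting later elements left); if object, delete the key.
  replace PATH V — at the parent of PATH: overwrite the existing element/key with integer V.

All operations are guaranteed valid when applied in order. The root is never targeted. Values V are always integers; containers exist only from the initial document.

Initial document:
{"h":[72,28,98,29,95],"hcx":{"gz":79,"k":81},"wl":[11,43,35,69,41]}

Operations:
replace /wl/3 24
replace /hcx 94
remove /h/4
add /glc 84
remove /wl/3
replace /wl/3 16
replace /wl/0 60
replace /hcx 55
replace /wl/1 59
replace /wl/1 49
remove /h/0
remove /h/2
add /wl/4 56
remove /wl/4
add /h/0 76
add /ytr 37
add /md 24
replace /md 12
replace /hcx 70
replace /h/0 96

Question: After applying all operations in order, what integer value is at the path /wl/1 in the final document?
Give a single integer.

After op 1 (replace /wl/3 24): {"h":[72,28,98,29,95],"hcx":{"gz":79,"k":81},"wl":[11,43,35,24,41]}
After op 2 (replace /hcx 94): {"h":[72,28,98,29,95],"hcx":94,"wl":[11,43,35,24,41]}
After op 3 (remove /h/4): {"h":[72,28,98,29],"hcx":94,"wl":[11,43,35,24,41]}
After op 4 (add /glc 84): {"glc":84,"h":[72,28,98,29],"hcx":94,"wl":[11,43,35,24,41]}
After op 5 (remove /wl/3): {"glc":84,"h":[72,28,98,29],"hcx":94,"wl":[11,43,35,41]}
After op 6 (replace /wl/3 16): {"glc":84,"h":[72,28,98,29],"hcx":94,"wl":[11,43,35,16]}
After op 7 (replace /wl/0 60): {"glc":84,"h":[72,28,98,29],"hcx":94,"wl":[60,43,35,16]}
After op 8 (replace /hcx 55): {"glc":84,"h":[72,28,98,29],"hcx":55,"wl":[60,43,35,16]}
After op 9 (replace /wl/1 59): {"glc":84,"h":[72,28,98,29],"hcx":55,"wl":[60,59,35,16]}
After op 10 (replace /wl/1 49): {"glc":84,"h":[72,28,98,29],"hcx":55,"wl":[60,49,35,16]}
After op 11 (remove /h/0): {"glc":84,"h":[28,98,29],"hcx":55,"wl":[60,49,35,16]}
After op 12 (remove /h/2): {"glc":84,"h":[28,98],"hcx":55,"wl":[60,49,35,16]}
After op 13 (add /wl/4 56): {"glc":84,"h":[28,98],"hcx":55,"wl":[60,49,35,16,56]}
After op 14 (remove /wl/4): {"glc":84,"h":[28,98],"hcx":55,"wl":[60,49,35,16]}
After op 15 (add /h/0 76): {"glc":84,"h":[76,28,98],"hcx":55,"wl":[60,49,35,16]}
After op 16 (add /ytr 37): {"glc":84,"h":[76,28,98],"hcx":55,"wl":[60,49,35,16],"ytr":37}
After op 17 (add /md 24): {"glc":84,"h":[76,28,98],"hcx":55,"md":24,"wl":[60,49,35,16],"ytr":37}
After op 18 (replace /md 12): {"glc":84,"h":[76,28,98],"hcx":55,"md":12,"wl":[60,49,35,16],"ytr":37}
After op 19 (replace /hcx 70): {"glc":84,"h":[76,28,98],"hcx":70,"md":12,"wl":[60,49,35,16],"ytr":37}
After op 20 (replace /h/0 96): {"glc":84,"h":[96,28,98],"hcx":70,"md":12,"wl":[60,49,35,16],"ytr":37}
Value at /wl/1: 49

Answer: 49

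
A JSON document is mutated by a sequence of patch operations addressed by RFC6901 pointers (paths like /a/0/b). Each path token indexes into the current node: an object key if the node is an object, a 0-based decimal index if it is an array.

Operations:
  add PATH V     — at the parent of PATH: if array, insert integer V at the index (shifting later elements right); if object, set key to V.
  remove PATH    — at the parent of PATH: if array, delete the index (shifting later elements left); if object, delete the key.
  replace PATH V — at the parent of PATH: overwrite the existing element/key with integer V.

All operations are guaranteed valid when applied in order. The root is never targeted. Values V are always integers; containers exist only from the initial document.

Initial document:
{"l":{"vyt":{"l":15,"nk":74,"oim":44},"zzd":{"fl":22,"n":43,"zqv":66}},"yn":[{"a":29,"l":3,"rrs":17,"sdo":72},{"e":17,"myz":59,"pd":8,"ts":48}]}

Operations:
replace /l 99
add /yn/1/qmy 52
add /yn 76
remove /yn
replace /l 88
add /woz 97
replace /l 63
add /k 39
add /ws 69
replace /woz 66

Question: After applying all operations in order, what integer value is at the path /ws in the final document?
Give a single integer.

After op 1 (replace /l 99): {"l":99,"yn":[{"a":29,"l":3,"rrs":17,"sdo":72},{"e":17,"myz":59,"pd":8,"ts":48}]}
After op 2 (add /yn/1/qmy 52): {"l":99,"yn":[{"a":29,"l":3,"rrs":17,"sdo":72},{"e":17,"myz":59,"pd":8,"qmy":52,"ts":48}]}
After op 3 (add /yn 76): {"l":99,"yn":76}
After op 4 (remove /yn): {"l":99}
After op 5 (replace /l 88): {"l":88}
After op 6 (add /woz 97): {"l":88,"woz":97}
After op 7 (replace /l 63): {"l":63,"woz":97}
After op 8 (add /k 39): {"k":39,"l":63,"woz":97}
After op 9 (add /ws 69): {"k":39,"l":63,"woz":97,"ws":69}
After op 10 (replace /woz 66): {"k":39,"l":63,"woz":66,"ws":69}
Value at /ws: 69

Answer: 69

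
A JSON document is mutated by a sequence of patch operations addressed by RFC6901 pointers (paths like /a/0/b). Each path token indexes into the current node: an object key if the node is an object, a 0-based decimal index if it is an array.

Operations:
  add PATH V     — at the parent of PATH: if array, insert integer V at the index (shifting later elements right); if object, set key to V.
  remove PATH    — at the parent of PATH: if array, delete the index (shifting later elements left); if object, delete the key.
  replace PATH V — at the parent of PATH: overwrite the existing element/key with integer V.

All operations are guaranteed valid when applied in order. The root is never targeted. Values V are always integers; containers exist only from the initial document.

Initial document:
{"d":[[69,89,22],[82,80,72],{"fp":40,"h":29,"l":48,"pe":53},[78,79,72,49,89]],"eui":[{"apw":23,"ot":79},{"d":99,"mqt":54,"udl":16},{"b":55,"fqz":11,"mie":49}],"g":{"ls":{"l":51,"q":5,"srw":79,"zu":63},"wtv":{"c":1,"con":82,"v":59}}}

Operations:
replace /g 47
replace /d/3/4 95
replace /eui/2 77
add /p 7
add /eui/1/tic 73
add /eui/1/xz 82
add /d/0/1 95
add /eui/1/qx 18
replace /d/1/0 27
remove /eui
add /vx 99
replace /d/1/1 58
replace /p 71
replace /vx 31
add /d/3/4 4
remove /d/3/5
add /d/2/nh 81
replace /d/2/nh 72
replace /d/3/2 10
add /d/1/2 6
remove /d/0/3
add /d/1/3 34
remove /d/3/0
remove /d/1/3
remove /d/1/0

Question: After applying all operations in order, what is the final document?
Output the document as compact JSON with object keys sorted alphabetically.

After op 1 (replace /g 47): {"d":[[69,89,22],[82,80,72],{"fp":40,"h":29,"l":48,"pe":53},[78,79,72,49,89]],"eui":[{"apw":23,"ot":79},{"d":99,"mqt":54,"udl":16},{"b":55,"fqz":11,"mie":49}],"g":47}
After op 2 (replace /d/3/4 95): {"d":[[69,89,22],[82,80,72],{"fp":40,"h":29,"l":48,"pe":53},[78,79,72,49,95]],"eui":[{"apw":23,"ot":79},{"d":99,"mqt":54,"udl":16},{"b":55,"fqz":11,"mie":49}],"g":47}
After op 3 (replace /eui/2 77): {"d":[[69,89,22],[82,80,72],{"fp":40,"h":29,"l":48,"pe":53},[78,79,72,49,95]],"eui":[{"apw":23,"ot":79},{"d":99,"mqt":54,"udl":16},77],"g":47}
After op 4 (add /p 7): {"d":[[69,89,22],[82,80,72],{"fp":40,"h":29,"l":48,"pe":53},[78,79,72,49,95]],"eui":[{"apw":23,"ot":79},{"d":99,"mqt":54,"udl":16},77],"g":47,"p":7}
After op 5 (add /eui/1/tic 73): {"d":[[69,89,22],[82,80,72],{"fp":40,"h":29,"l":48,"pe":53},[78,79,72,49,95]],"eui":[{"apw":23,"ot":79},{"d":99,"mqt":54,"tic":73,"udl":16},77],"g":47,"p":7}
After op 6 (add /eui/1/xz 82): {"d":[[69,89,22],[82,80,72],{"fp":40,"h":29,"l":48,"pe":53},[78,79,72,49,95]],"eui":[{"apw":23,"ot":79},{"d":99,"mqt":54,"tic":73,"udl":16,"xz":82},77],"g":47,"p":7}
After op 7 (add /d/0/1 95): {"d":[[69,95,89,22],[82,80,72],{"fp":40,"h":29,"l":48,"pe":53},[78,79,72,49,95]],"eui":[{"apw":23,"ot":79},{"d":99,"mqt":54,"tic":73,"udl":16,"xz":82},77],"g":47,"p":7}
After op 8 (add /eui/1/qx 18): {"d":[[69,95,89,22],[82,80,72],{"fp":40,"h":29,"l":48,"pe":53},[78,79,72,49,95]],"eui":[{"apw":23,"ot":79},{"d":99,"mqt":54,"qx":18,"tic":73,"udl":16,"xz":82},77],"g":47,"p":7}
After op 9 (replace /d/1/0 27): {"d":[[69,95,89,22],[27,80,72],{"fp":40,"h":29,"l":48,"pe":53},[78,79,72,49,95]],"eui":[{"apw":23,"ot":79},{"d":99,"mqt":54,"qx":18,"tic":73,"udl":16,"xz":82},77],"g":47,"p":7}
After op 10 (remove /eui): {"d":[[69,95,89,22],[27,80,72],{"fp":40,"h":29,"l":48,"pe":53},[78,79,72,49,95]],"g":47,"p":7}
After op 11 (add /vx 99): {"d":[[69,95,89,22],[27,80,72],{"fp":40,"h":29,"l":48,"pe":53},[78,79,72,49,95]],"g":47,"p":7,"vx":99}
After op 12 (replace /d/1/1 58): {"d":[[69,95,89,22],[27,58,72],{"fp":40,"h":29,"l":48,"pe":53},[78,79,72,49,95]],"g":47,"p":7,"vx":99}
After op 13 (replace /p 71): {"d":[[69,95,89,22],[27,58,72],{"fp":40,"h":29,"l":48,"pe":53},[78,79,72,49,95]],"g":47,"p":71,"vx":99}
After op 14 (replace /vx 31): {"d":[[69,95,89,22],[27,58,72],{"fp":40,"h":29,"l":48,"pe":53},[78,79,72,49,95]],"g":47,"p":71,"vx":31}
After op 15 (add /d/3/4 4): {"d":[[69,95,89,22],[27,58,72],{"fp":40,"h":29,"l":48,"pe":53},[78,79,72,49,4,95]],"g":47,"p":71,"vx":31}
After op 16 (remove /d/3/5): {"d":[[69,95,89,22],[27,58,72],{"fp":40,"h":29,"l":48,"pe":53},[78,79,72,49,4]],"g":47,"p":71,"vx":31}
After op 17 (add /d/2/nh 81): {"d":[[69,95,89,22],[27,58,72],{"fp":40,"h":29,"l":48,"nh":81,"pe":53},[78,79,72,49,4]],"g":47,"p":71,"vx":31}
After op 18 (replace /d/2/nh 72): {"d":[[69,95,89,22],[27,58,72],{"fp":40,"h":29,"l":48,"nh":72,"pe":53},[78,79,72,49,4]],"g":47,"p":71,"vx":31}
After op 19 (replace /d/3/2 10): {"d":[[69,95,89,22],[27,58,72],{"fp":40,"h":29,"l":48,"nh":72,"pe":53},[78,79,10,49,4]],"g":47,"p":71,"vx":31}
After op 20 (add /d/1/2 6): {"d":[[69,95,89,22],[27,58,6,72],{"fp":40,"h":29,"l":48,"nh":72,"pe":53},[78,79,10,49,4]],"g":47,"p":71,"vx":31}
After op 21 (remove /d/0/3): {"d":[[69,95,89],[27,58,6,72],{"fp":40,"h":29,"l":48,"nh":72,"pe":53},[78,79,10,49,4]],"g":47,"p":71,"vx":31}
After op 22 (add /d/1/3 34): {"d":[[69,95,89],[27,58,6,34,72],{"fp":40,"h":29,"l":48,"nh":72,"pe":53},[78,79,10,49,4]],"g":47,"p":71,"vx":31}
After op 23 (remove /d/3/0): {"d":[[69,95,89],[27,58,6,34,72],{"fp":40,"h":29,"l":48,"nh":72,"pe":53},[79,10,49,4]],"g":47,"p":71,"vx":31}
After op 24 (remove /d/1/3): {"d":[[69,95,89],[27,58,6,72],{"fp":40,"h":29,"l":48,"nh":72,"pe":53},[79,10,49,4]],"g":47,"p":71,"vx":31}
After op 25 (remove /d/1/0): {"d":[[69,95,89],[58,6,72],{"fp":40,"h":29,"l":48,"nh":72,"pe":53},[79,10,49,4]],"g":47,"p":71,"vx":31}

Answer: {"d":[[69,95,89],[58,6,72],{"fp":40,"h":29,"l":48,"nh":72,"pe":53},[79,10,49,4]],"g":47,"p":71,"vx":31}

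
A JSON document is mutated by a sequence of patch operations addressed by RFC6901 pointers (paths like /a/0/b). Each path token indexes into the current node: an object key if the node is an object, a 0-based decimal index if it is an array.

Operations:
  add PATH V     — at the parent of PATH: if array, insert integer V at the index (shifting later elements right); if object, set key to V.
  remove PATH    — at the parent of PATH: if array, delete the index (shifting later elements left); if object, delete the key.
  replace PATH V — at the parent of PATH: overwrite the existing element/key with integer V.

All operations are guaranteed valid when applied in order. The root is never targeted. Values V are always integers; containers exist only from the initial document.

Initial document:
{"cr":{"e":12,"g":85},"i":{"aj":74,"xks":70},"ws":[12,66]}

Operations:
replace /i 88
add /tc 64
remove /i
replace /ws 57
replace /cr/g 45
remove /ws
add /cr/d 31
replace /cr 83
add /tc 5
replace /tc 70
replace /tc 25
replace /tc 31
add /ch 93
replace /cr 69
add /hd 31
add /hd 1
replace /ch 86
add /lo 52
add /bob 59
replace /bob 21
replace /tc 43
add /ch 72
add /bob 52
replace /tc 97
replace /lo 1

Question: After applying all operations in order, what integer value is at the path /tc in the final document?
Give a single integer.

Answer: 97

Derivation:
After op 1 (replace /i 88): {"cr":{"e":12,"g":85},"i":88,"ws":[12,66]}
After op 2 (add /tc 64): {"cr":{"e":12,"g":85},"i":88,"tc":64,"ws":[12,66]}
After op 3 (remove /i): {"cr":{"e":12,"g":85},"tc":64,"ws":[12,66]}
After op 4 (replace /ws 57): {"cr":{"e":12,"g":85},"tc":64,"ws":57}
After op 5 (replace /cr/g 45): {"cr":{"e":12,"g":45},"tc":64,"ws":57}
After op 6 (remove /ws): {"cr":{"e":12,"g":45},"tc":64}
After op 7 (add /cr/d 31): {"cr":{"d":31,"e":12,"g":45},"tc":64}
After op 8 (replace /cr 83): {"cr":83,"tc":64}
After op 9 (add /tc 5): {"cr":83,"tc":5}
After op 10 (replace /tc 70): {"cr":83,"tc":70}
After op 11 (replace /tc 25): {"cr":83,"tc":25}
After op 12 (replace /tc 31): {"cr":83,"tc":31}
After op 13 (add /ch 93): {"ch":93,"cr":83,"tc":31}
After op 14 (replace /cr 69): {"ch":93,"cr":69,"tc":31}
After op 15 (add /hd 31): {"ch":93,"cr":69,"hd":31,"tc":31}
After op 16 (add /hd 1): {"ch":93,"cr":69,"hd":1,"tc":31}
After op 17 (replace /ch 86): {"ch":86,"cr":69,"hd":1,"tc":31}
After op 18 (add /lo 52): {"ch":86,"cr":69,"hd":1,"lo":52,"tc":31}
After op 19 (add /bob 59): {"bob":59,"ch":86,"cr":69,"hd":1,"lo":52,"tc":31}
After op 20 (replace /bob 21): {"bob":21,"ch":86,"cr":69,"hd":1,"lo":52,"tc":31}
After op 21 (replace /tc 43): {"bob":21,"ch":86,"cr":69,"hd":1,"lo":52,"tc":43}
After op 22 (add /ch 72): {"bob":21,"ch":72,"cr":69,"hd":1,"lo":52,"tc":43}
After op 23 (add /bob 52): {"bob":52,"ch":72,"cr":69,"hd":1,"lo":52,"tc":43}
After op 24 (replace /tc 97): {"bob":52,"ch":72,"cr":69,"hd":1,"lo":52,"tc":97}
After op 25 (replace /lo 1): {"bob":52,"ch":72,"cr":69,"hd":1,"lo":1,"tc":97}
Value at /tc: 97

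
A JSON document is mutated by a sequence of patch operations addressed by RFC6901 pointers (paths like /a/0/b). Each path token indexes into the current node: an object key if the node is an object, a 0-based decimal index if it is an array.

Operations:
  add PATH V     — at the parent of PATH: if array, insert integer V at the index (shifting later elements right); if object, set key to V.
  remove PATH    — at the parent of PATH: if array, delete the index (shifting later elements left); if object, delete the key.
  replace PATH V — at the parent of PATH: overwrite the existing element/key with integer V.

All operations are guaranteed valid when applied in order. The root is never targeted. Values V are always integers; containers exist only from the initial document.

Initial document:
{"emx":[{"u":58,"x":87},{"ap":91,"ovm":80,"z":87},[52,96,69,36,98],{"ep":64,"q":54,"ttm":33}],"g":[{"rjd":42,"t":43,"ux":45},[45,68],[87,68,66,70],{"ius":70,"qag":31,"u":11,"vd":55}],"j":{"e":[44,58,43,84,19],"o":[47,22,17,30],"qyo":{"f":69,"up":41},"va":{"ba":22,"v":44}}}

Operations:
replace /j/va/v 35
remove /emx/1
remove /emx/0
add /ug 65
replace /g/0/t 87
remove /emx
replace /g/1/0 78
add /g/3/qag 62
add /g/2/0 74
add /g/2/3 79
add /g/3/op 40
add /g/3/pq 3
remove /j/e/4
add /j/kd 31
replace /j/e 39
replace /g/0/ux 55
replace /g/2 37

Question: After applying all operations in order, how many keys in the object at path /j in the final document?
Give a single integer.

After op 1 (replace /j/va/v 35): {"emx":[{"u":58,"x":87},{"ap":91,"ovm":80,"z":87},[52,96,69,36,98],{"ep":64,"q":54,"ttm":33}],"g":[{"rjd":42,"t":43,"ux":45},[45,68],[87,68,66,70],{"ius":70,"qag":31,"u":11,"vd":55}],"j":{"e":[44,58,43,84,19],"o":[47,22,17,30],"qyo":{"f":69,"up":41},"va":{"ba":22,"v":35}}}
After op 2 (remove /emx/1): {"emx":[{"u":58,"x":87},[52,96,69,36,98],{"ep":64,"q":54,"ttm":33}],"g":[{"rjd":42,"t":43,"ux":45},[45,68],[87,68,66,70],{"ius":70,"qag":31,"u":11,"vd":55}],"j":{"e":[44,58,43,84,19],"o":[47,22,17,30],"qyo":{"f":69,"up":41},"va":{"ba":22,"v":35}}}
After op 3 (remove /emx/0): {"emx":[[52,96,69,36,98],{"ep":64,"q":54,"ttm":33}],"g":[{"rjd":42,"t":43,"ux":45},[45,68],[87,68,66,70],{"ius":70,"qag":31,"u":11,"vd":55}],"j":{"e":[44,58,43,84,19],"o":[47,22,17,30],"qyo":{"f":69,"up":41},"va":{"ba":22,"v":35}}}
After op 4 (add /ug 65): {"emx":[[52,96,69,36,98],{"ep":64,"q":54,"ttm":33}],"g":[{"rjd":42,"t":43,"ux":45},[45,68],[87,68,66,70],{"ius":70,"qag":31,"u":11,"vd":55}],"j":{"e":[44,58,43,84,19],"o":[47,22,17,30],"qyo":{"f":69,"up":41},"va":{"ba":22,"v":35}},"ug":65}
After op 5 (replace /g/0/t 87): {"emx":[[52,96,69,36,98],{"ep":64,"q":54,"ttm":33}],"g":[{"rjd":42,"t":87,"ux":45},[45,68],[87,68,66,70],{"ius":70,"qag":31,"u":11,"vd":55}],"j":{"e":[44,58,43,84,19],"o":[47,22,17,30],"qyo":{"f":69,"up":41},"va":{"ba":22,"v":35}},"ug":65}
After op 6 (remove /emx): {"g":[{"rjd":42,"t":87,"ux":45},[45,68],[87,68,66,70],{"ius":70,"qag":31,"u":11,"vd":55}],"j":{"e":[44,58,43,84,19],"o":[47,22,17,30],"qyo":{"f":69,"up":41},"va":{"ba":22,"v":35}},"ug":65}
After op 7 (replace /g/1/0 78): {"g":[{"rjd":42,"t":87,"ux":45},[78,68],[87,68,66,70],{"ius":70,"qag":31,"u":11,"vd":55}],"j":{"e":[44,58,43,84,19],"o":[47,22,17,30],"qyo":{"f":69,"up":41},"va":{"ba":22,"v":35}},"ug":65}
After op 8 (add /g/3/qag 62): {"g":[{"rjd":42,"t":87,"ux":45},[78,68],[87,68,66,70],{"ius":70,"qag":62,"u":11,"vd":55}],"j":{"e":[44,58,43,84,19],"o":[47,22,17,30],"qyo":{"f":69,"up":41},"va":{"ba":22,"v":35}},"ug":65}
After op 9 (add /g/2/0 74): {"g":[{"rjd":42,"t":87,"ux":45},[78,68],[74,87,68,66,70],{"ius":70,"qag":62,"u":11,"vd":55}],"j":{"e":[44,58,43,84,19],"o":[47,22,17,30],"qyo":{"f":69,"up":41},"va":{"ba":22,"v":35}},"ug":65}
After op 10 (add /g/2/3 79): {"g":[{"rjd":42,"t":87,"ux":45},[78,68],[74,87,68,79,66,70],{"ius":70,"qag":62,"u":11,"vd":55}],"j":{"e":[44,58,43,84,19],"o":[47,22,17,30],"qyo":{"f":69,"up":41},"va":{"ba":22,"v":35}},"ug":65}
After op 11 (add /g/3/op 40): {"g":[{"rjd":42,"t":87,"ux":45},[78,68],[74,87,68,79,66,70],{"ius":70,"op":40,"qag":62,"u":11,"vd":55}],"j":{"e":[44,58,43,84,19],"o":[47,22,17,30],"qyo":{"f":69,"up":41},"va":{"ba":22,"v":35}},"ug":65}
After op 12 (add /g/3/pq 3): {"g":[{"rjd":42,"t":87,"ux":45},[78,68],[74,87,68,79,66,70],{"ius":70,"op":40,"pq":3,"qag":62,"u":11,"vd":55}],"j":{"e":[44,58,43,84,19],"o":[47,22,17,30],"qyo":{"f":69,"up":41},"va":{"ba":22,"v":35}},"ug":65}
After op 13 (remove /j/e/4): {"g":[{"rjd":42,"t":87,"ux":45},[78,68],[74,87,68,79,66,70],{"ius":70,"op":40,"pq":3,"qag":62,"u":11,"vd":55}],"j":{"e":[44,58,43,84],"o":[47,22,17,30],"qyo":{"f":69,"up":41},"va":{"ba":22,"v":35}},"ug":65}
After op 14 (add /j/kd 31): {"g":[{"rjd":42,"t":87,"ux":45},[78,68],[74,87,68,79,66,70],{"ius":70,"op":40,"pq":3,"qag":62,"u":11,"vd":55}],"j":{"e":[44,58,43,84],"kd":31,"o":[47,22,17,30],"qyo":{"f":69,"up":41},"va":{"ba":22,"v":35}},"ug":65}
After op 15 (replace /j/e 39): {"g":[{"rjd":42,"t":87,"ux":45},[78,68],[74,87,68,79,66,70],{"ius":70,"op":40,"pq":3,"qag":62,"u":11,"vd":55}],"j":{"e":39,"kd":31,"o":[47,22,17,30],"qyo":{"f":69,"up":41},"va":{"ba":22,"v":35}},"ug":65}
After op 16 (replace /g/0/ux 55): {"g":[{"rjd":42,"t":87,"ux":55},[78,68],[74,87,68,79,66,70],{"ius":70,"op":40,"pq":3,"qag":62,"u":11,"vd":55}],"j":{"e":39,"kd":31,"o":[47,22,17,30],"qyo":{"f":69,"up":41},"va":{"ba":22,"v":35}},"ug":65}
After op 17 (replace /g/2 37): {"g":[{"rjd":42,"t":87,"ux":55},[78,68],37,{"ius":70,"op":40,"pq":3,"qag":62,"u":11,"vd":55}],"j":{"e":39,"kd":31,"o":[47,22,17,30],"qyo":{"f":69,"up":41},"va":{"ba":22,"v":35}},"ug":65}
Size at path /j: 5

Answer: 5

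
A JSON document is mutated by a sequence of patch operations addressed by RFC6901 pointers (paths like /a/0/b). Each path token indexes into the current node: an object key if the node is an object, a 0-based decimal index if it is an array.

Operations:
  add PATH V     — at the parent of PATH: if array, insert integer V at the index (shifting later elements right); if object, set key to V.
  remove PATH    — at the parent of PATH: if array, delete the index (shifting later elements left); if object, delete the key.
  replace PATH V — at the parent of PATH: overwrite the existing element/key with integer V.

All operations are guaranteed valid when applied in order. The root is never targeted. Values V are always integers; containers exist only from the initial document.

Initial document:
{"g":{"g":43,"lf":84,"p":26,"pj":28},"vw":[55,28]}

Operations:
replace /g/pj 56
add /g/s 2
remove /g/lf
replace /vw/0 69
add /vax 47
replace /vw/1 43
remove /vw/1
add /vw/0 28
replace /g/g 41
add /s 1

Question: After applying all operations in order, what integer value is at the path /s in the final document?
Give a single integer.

After op 1 (replace /g/pj 56): {"g":{"g":43,"lf":84,"p":26,"pj":56},"vw":[55,28]}
After op 2 (add /g/s 2): {"g":{"g":43,"lf":84,"p":26,"pj":56,"s":2},"vw":[55,28]}
After op 3 (remove /g/lf): {"g":{"g":43,"p":26,"pj":56,"s":2},"vw":[55,28]}
After op 4 (replace /vw/0 69): {"g":{"g":43,"p":26,"pj":56,"s":2},"vw":[69,28]}
After op 5 (add /vax 47): {"g":{"g":43,"p":26,"pj":56,"s":2},"vax":47,"vw":[69,28]}
After op 6 (replace /vw/1 43): {"g":{"g":43,"p":26,"pj":56,"s":2},"vax":47,"vw":[69,43]}
After op 7 (remove /vw/1): {"g":{"g":43,"p":26,"pj":56,"s":2},"vax":47,"vw":[69]}
After op 8 (add /vw/0 28): {"g":{"g":43,"p":26,"pj":56,"s":2},"vax":47,"vw":[28,69]}
After op 9 (replace /g/g 41): {"g":{"g":41,"p":26,"pj":56,"s":2},"vax":47,"vw":[28,69]}
After op 10 (add /s 1): {"g":{"g":41,"p":26,"pj":56,"s":2},"s":1,"vax":47,"vw":[28,69]}
Value at /s: 1

Answer: 1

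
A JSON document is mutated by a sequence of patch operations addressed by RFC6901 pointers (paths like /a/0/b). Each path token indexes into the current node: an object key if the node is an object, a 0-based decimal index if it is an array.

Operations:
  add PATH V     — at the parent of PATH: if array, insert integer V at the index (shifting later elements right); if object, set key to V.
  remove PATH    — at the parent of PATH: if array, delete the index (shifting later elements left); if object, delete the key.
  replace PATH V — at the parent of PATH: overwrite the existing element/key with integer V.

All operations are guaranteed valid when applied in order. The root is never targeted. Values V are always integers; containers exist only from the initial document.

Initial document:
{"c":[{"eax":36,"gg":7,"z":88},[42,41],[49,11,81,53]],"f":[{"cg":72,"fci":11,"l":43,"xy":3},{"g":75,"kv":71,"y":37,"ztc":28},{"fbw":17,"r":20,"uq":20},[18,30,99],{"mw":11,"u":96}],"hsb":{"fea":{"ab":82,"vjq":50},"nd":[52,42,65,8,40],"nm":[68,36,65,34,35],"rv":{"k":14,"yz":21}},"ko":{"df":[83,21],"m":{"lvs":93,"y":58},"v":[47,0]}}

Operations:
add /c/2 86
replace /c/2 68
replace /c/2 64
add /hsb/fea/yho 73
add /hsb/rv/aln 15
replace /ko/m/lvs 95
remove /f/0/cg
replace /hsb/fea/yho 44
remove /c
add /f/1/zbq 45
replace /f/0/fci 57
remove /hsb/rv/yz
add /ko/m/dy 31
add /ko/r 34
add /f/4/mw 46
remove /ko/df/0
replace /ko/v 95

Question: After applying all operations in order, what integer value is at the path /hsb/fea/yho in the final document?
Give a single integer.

Answer: 44

Derivation:
After op 1 (add /c/2 86): {"c":[{"eax":36,"gg":7,"z":88},[42,41],86,[49,11,81,53]],"f":[{"cg":72,"fci":11,"l":43,"xy":3},{"g":75,"kv":71,"y":37,"ztc":28},{"fbw":17,"r":20,"uq":20},[18,30,99],{"mw":11,"u":96}],"hsb":{"fea":{"ab":82,"vjq":50},"nd":[52,42,65,8,40],"nm":[68,36,65,34,35],"rv":{"k":14,"yz":21}},"ko":{"df":[83,21],"m":{"lvs":93,"y":58},"v":[47,0]}}
After op 2 (replace /c/2 68): {"c":[{"eax":36,"gg":7,"z":88},[42,41],68,[49,11,81,53]],"f":[{"cg":72,"fci":11,"l":43,"xy":3},{"g":75,"kv":71,"y":37,"ztc":28},{"fbw":17,"r":20,"uq":20},[18,30,99],{"mw":11,"u":96}],"hsb":{"fea":{"ab":82,"vjq":50},"nd":[52,42,65,8,40],"nm":[68,36,65,34,35],"rv":{"k":14,"yz":21}},"ko":{"df":[83,21],"m":{"lvs":93,"y":58},"v":[47,0]}}
After op 3 (replace /c/2 64): {"c":[{"eax":36,"gg":7,"z":88},[42,41],64,[49,11,81,53]],"f":[{"cg":72,"fci":11,"l":43,"xy":3},{"g":75,"kv":71,"y":37,"ztc":28},{"fbw":17,"r":20,"uq":20},[18,30,99],{"mw":11,"u":96}],"hsb":{"fea":{"ab":82,"vjq":50},"nd":[52,42,65,8,40],"nm":[68,36,65,34,35],"rv":{"k":14,"yz":21}},"ko":{"df":[83,21],"m":{"lvs":93,"y":58},"v":[47,0]}}
After op 4 (add /hsb/fea/yho 73): {"c":[{"eax":36,"gg":7,"z":88},[42,41],64,[49,11,81,53]],"f":[{"cg":72,"fci":11,"l":43,"xy":3},{"g":75,"kv":71,"y":37,"ztc":28},{"fbw":17,"r":20,"uq":20},[18,30,99],{"mw":11,"u":96}],"hsb":{"fea":{"ab":82,"vjq":50,"yho":73},"nd":[52,42,65,8,40],"nm":[68,36,65,34,35],"rv":{"k":14,"yz":21}},"ko":{"df":[83,21],"m":{"lvs":93,"y":58},"v":[47,0]}}
After op 5 (add /hsb/rv/aln 15): {"c":[{"eax":36,"gg":7,"z":88},[42,41],64,[49,11,81,53]],"f":[{"cg":72,"fci":11,"l":43,"xy":3},{"g":75,"kv":71,"y":37,"ztc":28},{"fbw":17,"r":20,"uq":20},[18,30,99],{"mw":11,"u":96}],"hsb":{"fea":{"ab":82,"vjq":50,"yho":73},"nd":[52,42,65,8,40],"nm":[68,36,65,34,35],"rv":{"aln":15,"k":14,"yz":21}},"ko":{"df":[83,21],"m":{"lvs":93,"y":58},"v":[47,0]}}
After op 6 (replace /ko/m/lvs 95): {"c":[{"eax":36,"gg":7,"z":88},[42,41],64,[49,11,81,53]],"f":[{"cg":72,"fci":11,"l":43,"xy":3},{"g":75,"kv":71,"y":37,"ztc":28},{"fbw":17,"r":20,"uq":20},[18,30,99],{"mw":11,"u":96}],"hsb":{"fea":{"ab":82,"vjq":50,"yho":73},"nd":[52,42,65,8,40],"nm":[68,36,65,34,35],"rv":{"aln":15,"k":14,"yz":21}},"ko":{"df":[83,21],"m":{"lvs":95,"y":58},"v":[47,0]}}
After op 7 (remove /f/0/cg): {"c":[{"eax":36,"gg":7,"z":88},[42,41],64,[49,11,81,53]],"f":[{"fci":11,"l":43,"xy":3},{"g":75,"kv":71,"y":37,"ztc":28},{"fbw":17,"r":20,"uq":20},[18,30,99],{"mw":11,"u":96}],"hsb":{"fea":{"ab":82,"vjq":50,"yho":73},"nd":[52,42,65,8,40],"nm":[68,36,65,34,35],"rv":{"aln":15,"k":14,"yz":21}},"ko":{"df":[83,21],"m":{"lvs":95,"y":58},"v":[47,0]}}
After op 8 (replace /hsb/fea/yho 44): {"c":[{"eax":36,"gg":7,"z":88},[42,41],64,[49,11,81,53]],"f":[{"fci":11,"l":43,"xy":3},{"g":75,"kv":71,"y":37,"ztc":28},{"fbw":17,"r":20,"uq":20},[18,30,99],{"mw":11,"u":96}],"hsb":{"fea":{"ab":82,"vjq":50,"yho":44},"nd":[52,42,65,8,40],"nm":[68,36,65,34,35],"rv":{"aln":15,"k":14,"yz":21}},"ko":{"df":[83,21],"m":{"lvs":95,"y":58},"v":[47,0]}}
After op 9 (remove /c): {"f":[{"fci":11,"l":43,"xy":3},{"g":75,"kv":71,"y":37,"ztc":28},{"fbw":17,"r":20,"uq":20},[18,30,99],{"mw":11,"u":96}],"hsb":{"fea":{"ab":82,"vjq":50,"yho":44},"nd":[52,42,65,8,40],"nm":[68,36,65,34,35],"rv":{"aln":15,"k":14,"yz":21}},"ko":{"df":[83,21],"m":{"lvs":95,"y":58},"v":[47,0]}}
After op 10 (add /f/1/zbq 45): {"f":[{"fci":11,"l":43,"xy":3},{"g":75,"kv":71,"y":37,"zbq":45,"ztc":28},{"fbw":17,"r":20,"uq":20},[18,30,99],{"mw":11,"u":96}],"hsb":{"fea":{"ab":82,"vjq":50,"yho":44},"nd":[52,42,65,8,40],"nm":[68,36,65,34,35],"rv":{"aln":15,"k":14,"yz":21}},"ko":{"df":[83,21],"m":{"lvs":95,"y":58},"v":[47,0]}}
After op 11 (replace /f/0/fci 57): {"f":[{"fci":57,"l":43,"xy":3},{"g":75,"kv":71,"y":37,"zbq":45,"ztc":28},{"fbw":17,"r":20,"uq":20},[18,30,99],{"mw":11,"u":96}],"hsb":{"fea":{"ab":82,"vjq":50,"yho":44},"nd":[52,42,65,8,40],"nm":[68,36,65,34,35],"rv":{"aln":15,"k":14,"yz":21}},"ko":{"df":[83,21],"m":{"lvs":95,"y":58},"v":[47,0]}}
After op 12 (remove /hsb/rv/yz): {"f":[{"fci":57,"l":43,"xy":3},{"g":75,"kv":71,"y":37,"zbq":45,"ztc":28},{"fbw":17,"r":20,"uq":20},[18,30,99],{"mw":11,"u":96}],"hsb":{"fea":{"ab":82,"vjq":50,"yho":44},"nd":[52,42,65,8,40],"nm":[68,36,65,34,35],"rv":{"aln":15,"k":14}},"ko":{"df":[83,21],"m":{"lvs":95,"y":58},"v":[47,0]}}
After op 13 (add /ko/m/dy 31): {"f":[{"fci":57,"l":43,"xy":3},{"g":75,"kv":71,"y":37,"zbq":45,"ztc":28},{"fbw":17,"r":20,"uq":20},[18,30,99],{"mw":11,"u":96}],"hsb":{"fea":{"ab":82,"vjq":50,"yho":44},"nd":[52,42,65,8,40],"nm":[68,36,65,34,35],"rv":{"aln":15,"k":14}},"ko":{"df":[83,21],"m":{"dy":31,"lvs":95,"y":58},"v":[47,0]}}
After op 14 (add /ko/r 34): {"f":[{"fci":57,"l":43,"xy":3},{"g":75,"kv":71,"y":37,"zbq":45,"ztc":28},{"fbw":17,"r":20,"uq":20},[18,30,99],{"mw":11,"u":96}],"hsb":{"fea":{"ab":82,"vjq":50,"yho":44},"nd":[52,42,65,8,40],"nm":[68,36,65,34,35],"rv":{"aln":15,"k":14}},"ko":{"df":[83,21],"m":{"dy":31,"lvs":95,"y":58},"r":34,"v":[47,0]}}
After op 15 (add /f/4/mw 46): {"f":[{"fci":57,"l":43,"xy":3},{"g":75,"kv":71,"y":37,"zbq":45,"ztc":28},{"fbw":17,"r":20,"uq":20},[18,30,99],{"mw":46,"u":96}],"hsb":{"fea":{"ab":82,"vjq":50,"yho":44},"nd":[52,42,65,8,40],"nm":[68,36,65,34,35],"rv":{"aln":15,"k":14}},"ko":{"df":[83,21],"m":{"dy":31,"lvs":95,"y":58},"r":34,"v":[47,0]}}
After op 16 (remove /ko/df/0): {"f":[{"fci":57,"l":43,"xy":3},{"g":75,"kv":71,"y":37,"zbq":45,"ztc":28},{"fbw":17,"r":20,"uq":20},[18,30,99],{"mw":46,"u":96}],"hsb":{"fea":{"ab":82,"vjq":50,"yho":44},"nd":[52,42,65,8,40],"nm":[68,36,65,34,35],"rv":{"aln":15,"k":14}},"ko":{"df":[21],"m":{"dy":31,"lvs":95,"y":58},"r":34,"v":[47,0]}}
After op 17 (replace /ko/v 95): {"f":[{"fci":57,"l":43,"xy":3},{"g":75,"kv":71,"y":37,"zbq":45,"ztc":28},{"fbw":17,"r":20,"uq":20},[18,30,99],{"mw":46,"u":96}],"hsb":{"fea":{"ab":82,"vjq":50,"yho":44},"nd":[52,42,65,8,40],"nm":[68,36,65,34,35],"rv":{"aln":15,"k":14}},"ko":{"df":[21],"m":{"dy":31,"lvs":95,"y":58},"r":34,"v":95}}
Value at /hsb/fea/yho: 44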